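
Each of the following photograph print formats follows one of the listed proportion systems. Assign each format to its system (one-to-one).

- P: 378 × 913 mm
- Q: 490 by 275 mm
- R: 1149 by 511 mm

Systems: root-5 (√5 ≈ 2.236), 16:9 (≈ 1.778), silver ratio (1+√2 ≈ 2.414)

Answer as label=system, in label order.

P = 913/378 ≈ 2.415 → silver ratio (2.414)
Q = 490/275 ≈ 1.782 → 16:9 (1.778)
R = 1149/511 ≈ 2.249 → root-5 (2.236)

P=silver ratio, Q=16:9, R=root-5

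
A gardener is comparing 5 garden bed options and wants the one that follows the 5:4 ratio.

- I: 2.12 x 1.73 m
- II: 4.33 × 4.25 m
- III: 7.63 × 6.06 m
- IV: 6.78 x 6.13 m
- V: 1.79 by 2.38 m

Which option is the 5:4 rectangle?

III

Target 5:4 ≈ 1.250.
I: 1.225 (Δ0.025)  II: 1.019 (Δ0.231)  III: 1.259 (Δ0.009)  IV: 1.106 (Δ0.144)  V: 1.330 (Δ0.080)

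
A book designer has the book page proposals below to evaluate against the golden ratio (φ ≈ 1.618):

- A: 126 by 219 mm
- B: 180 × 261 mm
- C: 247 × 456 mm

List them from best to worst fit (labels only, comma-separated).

A, B, C

A: 219/126 ≈ 1.738 → |1.738 − 1.618| = 0.120
B: 261/180 ≈ 1.450 → |1.450 − 1.618| = 0.168
C: 456/247 ≈ 1.846 → |1.846 − 1.618| = 0.228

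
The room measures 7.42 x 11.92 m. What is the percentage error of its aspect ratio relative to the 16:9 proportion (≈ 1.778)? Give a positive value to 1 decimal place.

Ratio = 11.92 / 7.42 ≈ 1.6065.
Ideal 16:9 ≈ 1.7778. |1.6065 − 1.7778| / 1.7778 ≈ 9.64% → 9.6%.

9.6%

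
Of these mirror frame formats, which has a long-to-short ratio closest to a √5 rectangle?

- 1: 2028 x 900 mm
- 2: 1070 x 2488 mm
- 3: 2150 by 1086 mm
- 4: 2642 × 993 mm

Target root-5 ≈ 2.236.
1: 2.253 (Δ0.017)  2: 2.325 (Δ0.089)  3: 1.980 (Δ0.256)  4: 2.661 (Δ0.425)

1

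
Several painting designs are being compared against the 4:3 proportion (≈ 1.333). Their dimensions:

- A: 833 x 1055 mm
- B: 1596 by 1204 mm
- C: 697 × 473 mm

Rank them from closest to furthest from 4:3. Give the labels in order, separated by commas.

B, A, C

A: 1055/833 ≈ 1.267 → |1.267 − 1.333| = 0.066
B: 1596/1204 ≈ 1.326 → |1.326 − 1.333| = 0.007
C: 697/473 ≈ 1.474 → |1.474 − 1.333| = 0.141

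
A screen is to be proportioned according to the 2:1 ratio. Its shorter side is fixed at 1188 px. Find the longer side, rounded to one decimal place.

2376.0 px

2:1 = 2.00000.
Longer side = 1188 × 2.00000 ≈ 2376.000 → 2376.0 px.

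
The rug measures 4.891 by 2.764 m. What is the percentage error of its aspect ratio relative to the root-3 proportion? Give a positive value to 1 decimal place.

2.2%

Ratio = 4.891 / 2.764 ≈ 1.7695.
Ideal root-3 ≈ 1.7321. |1.7695 − 1.7321| / 1.7321 ≈ 2.16% → 2.2%.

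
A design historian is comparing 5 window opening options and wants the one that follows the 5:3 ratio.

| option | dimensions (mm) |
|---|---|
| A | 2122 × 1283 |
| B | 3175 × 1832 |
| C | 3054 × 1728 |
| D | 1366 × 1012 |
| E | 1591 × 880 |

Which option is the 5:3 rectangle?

Target 5:3 ≈ 1.667.
A: 1.654 (Δ0.013)  B: 1.733 (Δ0.066)  C: 1.767 (Δ0.100)  D: 1.350 (Δ0.317)  E: 1.808 (Δ0.141)

A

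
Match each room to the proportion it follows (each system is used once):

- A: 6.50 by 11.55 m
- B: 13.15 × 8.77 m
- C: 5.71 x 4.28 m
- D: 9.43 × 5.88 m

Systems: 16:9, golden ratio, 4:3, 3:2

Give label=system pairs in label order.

Ratios: A ≈ 1.777; B ≈ 1.499; C ≈ 1.334; D ≈ 1.604.
Targets: 16:9 ≈ 1.778; golden ratio ≈ 1.618; 4:3 ≈ 1.333; 3:2 ≈ 1.500.

A=16:9, B=3:2, C=4:3, D=golden ratio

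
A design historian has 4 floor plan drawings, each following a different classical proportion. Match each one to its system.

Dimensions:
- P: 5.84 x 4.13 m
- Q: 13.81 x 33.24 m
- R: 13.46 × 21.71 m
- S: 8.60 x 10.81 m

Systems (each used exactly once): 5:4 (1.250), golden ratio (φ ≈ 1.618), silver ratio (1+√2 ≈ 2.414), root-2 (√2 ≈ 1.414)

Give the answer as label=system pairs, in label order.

P=root-2, Q=silver ratio, R=golden ratio, S=5:4

P = 5.84/4.13 ≈ 1.414 → root-2 (1.414)
Q = 33.24/13.81 ≈ 2.407 → silver ratio (2.414)
R = 21.71/13.46 ≈ 1.613 → golden ratio (1.618)
S = 10.81/8.60 ≈ 1.257 → 5:4 (1.250)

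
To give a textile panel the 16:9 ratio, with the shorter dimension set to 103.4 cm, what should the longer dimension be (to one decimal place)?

183.8 cm

16:9 ≈ 1.77778.
Longer side = 103.4 × 1.77778 ≈ 183.822 → 183.8 cm.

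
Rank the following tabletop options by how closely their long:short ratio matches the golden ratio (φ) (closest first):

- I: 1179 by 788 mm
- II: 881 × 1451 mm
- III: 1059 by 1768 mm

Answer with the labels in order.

II, III, I

Ratios: I = 1179 / 788 ≈ 1.496; II = 1451 / 881 ≈ 1.647; III = 1768 / 1059 ≈ 1.669.
|Δ from 1.618|: I 0.122; II 0.029; III 0.051.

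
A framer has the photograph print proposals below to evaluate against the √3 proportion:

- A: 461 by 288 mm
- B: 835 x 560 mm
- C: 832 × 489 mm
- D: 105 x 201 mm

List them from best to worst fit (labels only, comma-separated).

C, A, D, B

A: 461/288 ≈ 1.601 → |1.601 − 1.732| = 0.131
B: 835/560 ≈ 1.491 → |1.491 − 1.732| = 0.241
C: 832/489 ≈ 1.701 → |1.701 − 1.732| = 0.031
D: 201/105 ≈ 1.914 → |1.914 − 1.732| = 0.182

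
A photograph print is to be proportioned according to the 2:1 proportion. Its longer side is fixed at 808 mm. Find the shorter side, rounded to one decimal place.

2:1 = 2.00000.
Shorter side = 808 ÷ 2.00000 ≈ 404.000 → 404.0 mm.

404.0 mm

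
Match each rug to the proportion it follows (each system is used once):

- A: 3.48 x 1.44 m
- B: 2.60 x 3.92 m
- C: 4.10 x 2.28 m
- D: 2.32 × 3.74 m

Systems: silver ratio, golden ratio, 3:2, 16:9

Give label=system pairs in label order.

A=silver ratio, B=3:2, C=16:9, D=golden ratio

A = 3.48/1.44 ≈ 2.417 → silver ratio (2.414)
B = 3.92/2.60 ≈ 1.508 → 3:2 (1.500)
C = 4.10/2.28 ≈ 1.798 → 16:9 (1.778)
D = 3.74/2.32 ≈ 1.612 → golden ratio (1.618)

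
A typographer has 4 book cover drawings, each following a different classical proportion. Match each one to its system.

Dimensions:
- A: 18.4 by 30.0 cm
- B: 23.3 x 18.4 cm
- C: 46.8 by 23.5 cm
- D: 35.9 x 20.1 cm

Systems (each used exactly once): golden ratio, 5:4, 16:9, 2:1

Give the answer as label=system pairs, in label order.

A=golden ratio, B=5:4, C=2:1, D=16:9

A = 30.0/18.4 ≈ 1.630 → golden ratio (1.618)
B = 23.3/18.4 ≈ 1.266 → 5:4 (1.250)
C = 46.8/23.5 ≈ 1.991 → 2:1 (2.000)
D = 35.9/20.1 ≈ 1.786 → 16:9 (1.778)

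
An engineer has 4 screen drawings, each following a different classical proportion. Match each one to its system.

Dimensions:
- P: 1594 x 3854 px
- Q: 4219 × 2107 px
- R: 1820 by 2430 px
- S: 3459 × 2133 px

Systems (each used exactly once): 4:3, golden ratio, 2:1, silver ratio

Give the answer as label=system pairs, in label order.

P = 3854/1594 ≈ 2.418 → silver ratio (2.414)
Q = 4219/2107 ≈ 2.002 → 2:1 (2.000)
R = 2430/1820 ≈ 1.335 → 4:3 (1.333)
S = 3459/2133 ≈ 1.622 → golden ratio (1.618)

P=silver ratio, Q=2:1, R=4:3, S=golden ratio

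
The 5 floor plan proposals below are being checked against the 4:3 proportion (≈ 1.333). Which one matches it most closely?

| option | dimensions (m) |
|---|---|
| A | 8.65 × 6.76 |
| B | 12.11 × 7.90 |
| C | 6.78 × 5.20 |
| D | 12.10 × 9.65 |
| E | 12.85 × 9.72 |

E

Target 4:3 ≈ 1.333.
A: 1.280 (Δ0.053)  B: 1.533 (Δ0.200)  C: 1.304 (Δ0.029)  D: 1.254 (Δ0.079)  E: 1.322 (Δ0.011)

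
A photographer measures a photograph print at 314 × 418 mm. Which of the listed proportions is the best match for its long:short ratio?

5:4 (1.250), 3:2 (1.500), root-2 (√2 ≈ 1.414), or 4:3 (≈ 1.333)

418/314 ≈ 1.331. Nearest candidates are 4:3 (1.333, off by 0.002) and 5:4 (1.250, off by 0.081).

4:3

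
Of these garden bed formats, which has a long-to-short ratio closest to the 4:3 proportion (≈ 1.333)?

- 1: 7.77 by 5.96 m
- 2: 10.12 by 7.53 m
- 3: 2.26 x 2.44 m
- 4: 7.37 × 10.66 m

Target 4:3 ≈ 1.333.
1: 1.304 (Δ0.029)  2: 1.344 (Δ0.011)  3: 1.080 (Δ0.253)  4: 1.446 (Δ0.113)

2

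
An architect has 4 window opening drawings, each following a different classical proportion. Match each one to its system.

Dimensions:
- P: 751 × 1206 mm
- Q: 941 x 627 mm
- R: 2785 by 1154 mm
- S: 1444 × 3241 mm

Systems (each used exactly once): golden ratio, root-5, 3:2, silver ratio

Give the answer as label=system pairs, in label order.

Ratios: P ≈ 1.606; Q ≈ 1.501; R ≈ 2.413; S ≈ 2.244.
Targets: golden ratio ≈ 1.618; root-5 ≈ 2.236; 3:2 ≈ 1.500; silver ratio ≈ 2.414.

P=golden ratio, Q=3:2, R=silver ratio, S=root-5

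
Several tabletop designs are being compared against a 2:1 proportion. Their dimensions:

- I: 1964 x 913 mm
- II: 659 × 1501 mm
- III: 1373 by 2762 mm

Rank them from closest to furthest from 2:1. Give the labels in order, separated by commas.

I: 1964/913 ≈ 2.151 → |2.151 − 2.000| = 0.151
II: 1501/659 ≈ 2.278 → |2.278 − 2.000| = 0.278
III: 2762/1373 ≈ 2.012 → |2.012 − 2.000| = 0.012

III, I, II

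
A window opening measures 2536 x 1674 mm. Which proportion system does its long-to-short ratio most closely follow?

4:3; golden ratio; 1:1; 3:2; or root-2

3:2

Ratio = 2536 / 1674 ≈ 1.515.
Distances: 4:3 1.333 (Δ 0.182); golden ratio 1.618 (Δ 0.103); 1:1 1.000 (Δ 0.515); 3:2 1.500 (Δ 0.015); root-2 1.414 (Δ 0.101).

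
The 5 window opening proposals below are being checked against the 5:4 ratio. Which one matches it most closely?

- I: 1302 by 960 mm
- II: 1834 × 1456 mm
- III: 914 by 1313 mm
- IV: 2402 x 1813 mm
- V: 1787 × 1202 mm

II

Target 5:4 ≈ 1.250.
I: 1.356 (Δ0.106)  II: 1.260 (Δ0.010)  III: 1.437 (Δ0.187)  IV: 1.325 (Δ0.075)  V: 1.487 (Δ0.237)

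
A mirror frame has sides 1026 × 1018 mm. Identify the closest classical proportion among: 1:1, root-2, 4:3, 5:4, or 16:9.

1:1

Ratio = 1026 / 1018 ≈ 1.008.
Distances: 1:1 1.000 (Δ 0.008); root-2 1.414 (Δ 0.406); 4:3 1.333 (Δ 0.325); 5:4 1.250 (Δ 0.242); 16:9 1.778 (Δ 0.770).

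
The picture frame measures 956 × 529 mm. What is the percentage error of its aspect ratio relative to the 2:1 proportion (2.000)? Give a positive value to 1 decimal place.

9.6%

Ratio = 956 / 529 ≈ 1.8072.
Ideal 2:1 = 2.0000. |1.8072 − 2.0000| / 2.0000 ≈ 9.64% → 9.6%.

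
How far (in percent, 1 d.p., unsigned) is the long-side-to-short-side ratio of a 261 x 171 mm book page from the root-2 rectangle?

Ratio = 261 / 171 ≈ 1.5263.
Ideal root-2 ≈ 1.4142. |1.5263 − 1.4142| / 1.4142 ≈ 7.93% → 7.9%.

7.9%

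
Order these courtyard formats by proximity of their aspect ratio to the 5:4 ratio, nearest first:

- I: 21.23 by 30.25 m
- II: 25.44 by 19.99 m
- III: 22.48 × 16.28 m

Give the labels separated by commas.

I: 30.25/21.23 ≈ 1.425 → |1.425 − 1.250| = 0.175
II: 25.44/19.99 ≈ 1.273 → |1.273 − 1.250| = 0.023
III: 22.48/16.28 ≈ 1.381 → |1.381 − 1.250| = 0.131

II, III, I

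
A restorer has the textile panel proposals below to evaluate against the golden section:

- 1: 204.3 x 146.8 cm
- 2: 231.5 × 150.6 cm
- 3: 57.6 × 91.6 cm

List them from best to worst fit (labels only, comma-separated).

Ratios: 1 = 204.3 / 146.8 ≈ 1.392; 2 = 231.5 / 150.6 ≈ 1.537; 3 = 91.6 / 57.6 ≈ 1.590.
|Δ from 1.618|: 1 0.226; 2 0.081; 3 0.028.

3, 2, 1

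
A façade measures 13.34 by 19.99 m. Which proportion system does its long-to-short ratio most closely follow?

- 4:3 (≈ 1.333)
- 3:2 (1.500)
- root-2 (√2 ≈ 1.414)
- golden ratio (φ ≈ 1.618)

19.99/13.34 ≈ 1.499. Nearest candidates are 3:2 (1.500, off by 0.001) and root-2 (1.414, off by 0.085).

3:2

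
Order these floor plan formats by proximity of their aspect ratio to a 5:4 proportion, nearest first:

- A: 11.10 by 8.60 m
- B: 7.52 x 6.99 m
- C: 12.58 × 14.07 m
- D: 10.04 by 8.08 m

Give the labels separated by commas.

A: 11.10/8.60 ≈ 1.291 → |1.291 − 1.250| = 0.041
B: 7.52/6.99 ≈ 1.076 → |1.076 − 1.250| = 0.174
C: 14.07/12.58 ≈ 1.118 → |1.118 − 1.250| = 0.132
D: 10.04/8.08 ≈ 1.243 → |1.243 − 1.250| = 0.007

D, A, C, B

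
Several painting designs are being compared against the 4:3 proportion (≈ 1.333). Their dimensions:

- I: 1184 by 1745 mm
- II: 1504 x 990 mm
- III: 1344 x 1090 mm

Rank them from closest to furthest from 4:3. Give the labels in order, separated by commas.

Ratios: I = 1745 / 1184 ≈ 1.474; II = 1504 / 990 ≈ 1.519; III = 1344 / 1090 ≈ 1.233.
|Δ from 1.333|: I 0.141; II 0.186; III 0.100.

III, I, II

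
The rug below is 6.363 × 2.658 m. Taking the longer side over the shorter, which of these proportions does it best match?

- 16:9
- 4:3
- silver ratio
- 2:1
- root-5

silver ratio

Ratio = 6.363 / 2.658 ≈ 2.394.
Distances: 16:9 1.778 (Δ 0.616); 4:3 1.333 (Δ 1.061); silver ratio 2.414 (Δ 0.020); 2:1 2.000 (Δ 0.394); root-5 2.236 (Δ 0.158).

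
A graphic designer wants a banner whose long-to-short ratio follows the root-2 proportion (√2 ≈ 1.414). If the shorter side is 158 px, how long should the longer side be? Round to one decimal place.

223.4 px

root-2 ≈ 1.41421.
Longer side = 158 × 1.41421 ≈ 223.445 → 223.4 px.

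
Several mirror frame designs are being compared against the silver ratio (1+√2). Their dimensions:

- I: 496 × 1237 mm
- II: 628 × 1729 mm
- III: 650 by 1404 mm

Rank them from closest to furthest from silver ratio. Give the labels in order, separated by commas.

I: 1237/496 ≈ 2.494 → |2.494 − 2.414| = 0.080
II: 1729/628 ≈ 2.753 → |2.753 − 2.414| = 0.339
III: 1404/650 ≈ 2.160 → |2.160 − 2.414| = 0.254

I, III, II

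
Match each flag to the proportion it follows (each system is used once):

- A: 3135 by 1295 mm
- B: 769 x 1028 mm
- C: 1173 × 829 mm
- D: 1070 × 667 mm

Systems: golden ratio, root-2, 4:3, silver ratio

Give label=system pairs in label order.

A = 3135/1295 ≈ 2.421 → silver ratio (2.414)
B = 1028/769 ≈ 1.337 → 4:3 (1.333)
C = 1173/829 ≈ 1.415 → root-2 (1.414)
D = 1070/667 ≈ 1.604 → golden ratio (1.618)

A=silver ratio, B=4:3, C=root-2, D=golden ratio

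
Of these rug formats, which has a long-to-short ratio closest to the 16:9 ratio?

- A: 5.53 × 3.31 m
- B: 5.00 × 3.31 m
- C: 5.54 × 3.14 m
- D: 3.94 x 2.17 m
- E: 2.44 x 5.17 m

Target 16:9 ≈ 1.778.
A: 1.671 (Δ0.107)  B: 1.511 (Δ0.267)  C: 1.764 (Δ0.014)  D: 1.816 (Δ0.038)  E: 2.119 (Δ0.341)

C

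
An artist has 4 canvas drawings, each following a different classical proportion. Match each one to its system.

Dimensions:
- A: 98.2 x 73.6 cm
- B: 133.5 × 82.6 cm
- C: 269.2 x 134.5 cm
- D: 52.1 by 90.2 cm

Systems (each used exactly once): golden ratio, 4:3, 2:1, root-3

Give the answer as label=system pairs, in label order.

A=4:3, B=golden ratio, C=2:1, D=root-3

Ratios: A ≈ 1.334; B ≈ 1.616; C ≈ 2.001; D ≈ 1.731.
Targets: golden ratio ≈ 1.618; 4:3 ≈ 1.333; 2:1 ≈ 2.000; root-3 ≈ 1.732.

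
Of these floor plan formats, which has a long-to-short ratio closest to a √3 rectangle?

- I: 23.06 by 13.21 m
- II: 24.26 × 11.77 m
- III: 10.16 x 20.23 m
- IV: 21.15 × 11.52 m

Ratios (long/short): I ≈ 1.746; II ≈ 2.061; III ≈ 1.991; IV ≈ 1.836.
root-3 ≈ 1.732; option I is nearest (Δ 0.014).

I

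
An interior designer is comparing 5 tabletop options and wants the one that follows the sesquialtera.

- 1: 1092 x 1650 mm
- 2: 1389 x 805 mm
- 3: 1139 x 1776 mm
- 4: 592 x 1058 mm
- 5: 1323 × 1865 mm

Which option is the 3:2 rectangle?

1

Target 3:2 ≈ 1.500.
1: 1.511 (Δ0.011)  2: 1.725 (Δ0.225)  3: 1.559 (Δ0.059)  4: 1.787 (Δ0.287)  5: 1.410 (Δ0.090)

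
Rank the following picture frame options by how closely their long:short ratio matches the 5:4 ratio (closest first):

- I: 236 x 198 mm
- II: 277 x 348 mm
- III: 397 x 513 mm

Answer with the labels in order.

II, III, I

Ratios: I = 236 / 198 ≈ 1.192; II = 348 / 277 ≈ 1.256; III = 513 / 397 ≈ 1.292.
|Δ from 1.250|: I 0.058; II 0.006; III 0.042.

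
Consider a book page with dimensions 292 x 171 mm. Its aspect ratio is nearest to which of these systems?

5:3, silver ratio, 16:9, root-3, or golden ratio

root-3

Ratio = 292 / 171 ≈ 1.708.
Distances: 5:3 1.667 (Δ 0.041); silver ratio 2.414 (Δ 0.706); 16:9 1.778 (Δ 0.070); root-3 1.732 (Δ 0.024); golden ratio 1.618 (Δ 0.090).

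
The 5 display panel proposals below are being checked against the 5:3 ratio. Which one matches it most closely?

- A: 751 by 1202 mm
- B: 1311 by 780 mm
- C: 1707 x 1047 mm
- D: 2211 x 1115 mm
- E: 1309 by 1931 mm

B

Ratios (long/short): A ≈ 1.601; B ≈ 1.681; C ≈ 1.630; D ≈ 1.983; E ≈ 1.475.
5:3 ≈ 1.667; option B is nearest (Δ 0.014).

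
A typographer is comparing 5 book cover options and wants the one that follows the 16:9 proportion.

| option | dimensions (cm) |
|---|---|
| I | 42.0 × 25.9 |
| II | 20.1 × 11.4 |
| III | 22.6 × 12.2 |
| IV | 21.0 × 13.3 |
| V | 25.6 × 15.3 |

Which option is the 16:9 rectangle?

II

Ratios (long/short): I ≈ 1.622; II ≈ 1.763; III ≈ 1.852; IV ≈ 1.579; V ≈ 1.673.
16:9 ≈ 1.778; option II is nearest (Δ 0.015).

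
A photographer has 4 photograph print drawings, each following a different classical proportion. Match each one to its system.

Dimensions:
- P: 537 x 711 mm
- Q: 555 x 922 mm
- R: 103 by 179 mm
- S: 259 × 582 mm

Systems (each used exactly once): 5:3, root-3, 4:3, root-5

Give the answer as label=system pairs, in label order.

Ratios: P ≈ 1.324; Q ≈ 1.661; R ≈ 1.738; S ≈ 2.247.
Targets: 5:3 ≈ 1.667; root-3 ≈ 1.732; 4:3 ≈ 1.333; root-5 ≈ 2.236.

P=4:3, Q=5:3, R=root-3, S=root-5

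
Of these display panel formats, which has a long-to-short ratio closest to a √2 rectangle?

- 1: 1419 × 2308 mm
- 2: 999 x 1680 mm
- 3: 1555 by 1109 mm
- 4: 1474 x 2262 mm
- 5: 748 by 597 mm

3

Ratios (long/short): 1 ≈ 1.626; 2 ≈ 1.682; 3 ≈ 1.402; 4 ≈ 1.535; 5 ≈ 1.253.
root-2 ≈ 1.414; option 3 is nearest (Δ 0.012).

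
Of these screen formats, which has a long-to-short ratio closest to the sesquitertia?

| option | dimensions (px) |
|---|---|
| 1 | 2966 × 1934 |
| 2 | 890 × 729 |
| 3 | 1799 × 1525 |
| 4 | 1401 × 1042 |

Target 4:3 ≈ 1.333.
1: 1.534 (Δ0.201)  2: 1.221 (Δ0.112)  3: 1.180 (Δ0.153)  4: 1.345 (Δ0.012)

4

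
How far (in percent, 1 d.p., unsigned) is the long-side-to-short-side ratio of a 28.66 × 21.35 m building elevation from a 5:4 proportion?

7.4%

Ratio = 28.66 / 21.35 ≈ 1.3424.
Ideal 5:4 = 1.2500. |1.3424 − 1.2500| / 1.2500 ≈ 7.39% → 7.4%.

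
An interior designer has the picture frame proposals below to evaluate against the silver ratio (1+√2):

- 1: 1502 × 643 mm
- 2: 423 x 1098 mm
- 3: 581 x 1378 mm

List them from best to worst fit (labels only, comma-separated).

3, 1, 2

1: 1502/643 ≈ 2.336 → |2.336 − 2.414| = 0.078
2: 1098/423 ≈ 2.596 → |2.596 − 2.414| = 0.182
3: 1378/581 ≈ 2.372 → |2.372 − 2.414| = 0.042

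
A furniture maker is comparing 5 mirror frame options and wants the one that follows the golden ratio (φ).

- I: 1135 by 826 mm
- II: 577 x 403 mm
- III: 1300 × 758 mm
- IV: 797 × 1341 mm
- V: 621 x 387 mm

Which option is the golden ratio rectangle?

V

Target golden ratio ≈ 1.618.
I: 1.374 (Δ0.244)  II: 1.432 (Δ0.186)  III: 1.715 (Δ0.097)  IV: 1.683 (Δ0.065)  V: 1.605 (Δ0.013)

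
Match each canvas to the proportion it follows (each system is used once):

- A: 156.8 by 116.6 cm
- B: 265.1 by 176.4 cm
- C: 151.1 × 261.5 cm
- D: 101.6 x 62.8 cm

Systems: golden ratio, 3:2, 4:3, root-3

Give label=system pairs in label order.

Ratios: A ≈ 1.345; B ≈ 1.503; C ≈ 1.731; D ≈ 1.618.
Targets: golden ratio ≈ 1.618; 3:2 ≈ 1.500; 4:3 ≈ 1.333; root-3 ≈ 1.732.

A=4:3, B=3:2, C=root-3, D=golden ratio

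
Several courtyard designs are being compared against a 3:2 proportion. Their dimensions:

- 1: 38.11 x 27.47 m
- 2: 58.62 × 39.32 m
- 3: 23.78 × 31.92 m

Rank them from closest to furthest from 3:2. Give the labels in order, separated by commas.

1: 38.11/27.47 ≈ 1.387 → |1.387 − 1.500| = 0.113
2: 58.62/39.32 ≈ 1.491 → |1.491 − 1.500| = 0.009
3: 31.92/23.78 ≈ 1.342 → |1.342 − 1.500| = 0.158

2, 1, 3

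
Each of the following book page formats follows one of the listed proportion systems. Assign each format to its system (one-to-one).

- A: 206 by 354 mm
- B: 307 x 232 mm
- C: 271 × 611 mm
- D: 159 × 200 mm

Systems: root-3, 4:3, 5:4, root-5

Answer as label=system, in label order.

Ratios: A ≈ 1.718; B ≈ 1.323; C ≈ 2.255; D ≈ 1.258.
Targets: root-3 ≈ 1.732; 4:3 ≈ 1.333; 5:4 ≈ 1.250; root-5 ≈ 2.236.

A=root-3, B=4:3, C=root-5, D=5:4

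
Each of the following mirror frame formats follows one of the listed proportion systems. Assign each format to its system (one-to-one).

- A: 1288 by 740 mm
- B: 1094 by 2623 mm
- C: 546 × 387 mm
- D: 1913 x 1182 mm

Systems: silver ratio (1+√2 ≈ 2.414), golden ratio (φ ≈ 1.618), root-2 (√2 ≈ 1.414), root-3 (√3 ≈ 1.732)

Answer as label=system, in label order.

A=root-3, B=silver ratio, C=root-2, D=golden ratio

Ratios: A ≈ 1.741; B ≈ 2.398; C ≈ 1.411; D ≈ 1.618.
Targets: silver ratio ≈ 2.414; golden ratio ≈ 1.618; root-2 ≈ 1.414; root-3 ≈ 1.732.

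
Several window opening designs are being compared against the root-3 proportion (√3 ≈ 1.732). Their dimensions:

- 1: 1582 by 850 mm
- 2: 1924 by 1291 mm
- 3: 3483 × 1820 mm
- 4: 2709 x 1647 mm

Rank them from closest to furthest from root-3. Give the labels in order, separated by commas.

1: 1582/850 ≈ 1.861 → |1.861 − 1.732| = 0.129
2: 1924/1291 ≈ 1.490 → |1.490 − 1.732| = 0.242
3: 3483/1820 ≈ 1.914 → |1.914 − 1.732| = 0.182
4: 2709/1647 ≈ 1.645 → |1.645 − 1.732| = 0.087

4, 1, 3, 2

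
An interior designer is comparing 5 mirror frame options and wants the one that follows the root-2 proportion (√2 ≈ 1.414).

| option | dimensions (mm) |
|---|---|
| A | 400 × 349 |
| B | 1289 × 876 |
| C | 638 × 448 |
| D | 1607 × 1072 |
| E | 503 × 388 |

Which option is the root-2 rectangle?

C

Ratios (long/short): A ≈ 1.146; B ≈ 1.471; C ≈ 1.424; D ≈ 1.499; E ≈ 1.296.
root-2 ≈ 1.414; option C is nearest (Δ 0.010).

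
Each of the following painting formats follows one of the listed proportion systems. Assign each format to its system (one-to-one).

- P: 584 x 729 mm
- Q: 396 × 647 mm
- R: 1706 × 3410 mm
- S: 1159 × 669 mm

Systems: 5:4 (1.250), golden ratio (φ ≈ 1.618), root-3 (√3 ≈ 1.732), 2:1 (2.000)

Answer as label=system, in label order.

P = 729/584 ≈ 1.248 → 5:4 (1.250)
Q = 647/396 ≈ 1.634 → golden ratio (1.618)
R = 3410/1706 ≈ 1.999 → 2:1 (2.000)
S = 1159/669 ≈ 1.732 → root-3 (1.732)

P=5:4, Q=golden ratio, R=2:1, S=root-3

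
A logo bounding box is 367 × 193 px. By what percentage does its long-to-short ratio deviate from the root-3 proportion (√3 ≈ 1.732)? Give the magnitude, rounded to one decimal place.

9.8%

Ratio = 367 / 193 ≈ 1.9016.
Ideal root-3 ≈ 1.7321. |1.9016 − 1.7321| / 1.7321 ≈ 9.79% → 9.8%.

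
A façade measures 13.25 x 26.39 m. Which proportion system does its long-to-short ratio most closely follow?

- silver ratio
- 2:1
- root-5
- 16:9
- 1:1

2:1

26.39/13.25 ≈ 1.992. Nearest candidates are 2:1 (2.000, off by 0.008) and 16:9 (1.778, off by 0.214).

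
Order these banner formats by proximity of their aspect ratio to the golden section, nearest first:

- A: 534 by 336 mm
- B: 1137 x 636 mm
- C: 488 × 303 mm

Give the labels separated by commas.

C, A, B

Ratios: A = 534 / 336 ≈ 1.589; B = 1137 / 636 ≈ 1.788; C = 488 / 303 ≈ 1.611.
|Δ from 1.618|: A 0.029; B 0.170; C 0.007.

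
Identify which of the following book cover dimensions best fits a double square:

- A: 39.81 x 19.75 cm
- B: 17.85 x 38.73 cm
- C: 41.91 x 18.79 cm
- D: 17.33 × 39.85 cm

Target 2:1 ≈ 2.000.
A: 2.016 (Δ0.016)  B: 2.170 (Δ0.170)  C: 2.230 (Δ0.230)  D: 2.299 (Δ0.299)

A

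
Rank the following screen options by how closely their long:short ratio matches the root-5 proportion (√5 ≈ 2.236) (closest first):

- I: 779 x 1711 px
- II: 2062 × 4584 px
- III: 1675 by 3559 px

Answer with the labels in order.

Ratios: I = 1711 / 779 ≈ 2.196; II = 4584 / 2062 ≈ 2.223; III = 3559 / 1675 ≈ 2.125.
|Δ from 2.236|: I 0.040; II 0.013; III 0.111.

II, I, III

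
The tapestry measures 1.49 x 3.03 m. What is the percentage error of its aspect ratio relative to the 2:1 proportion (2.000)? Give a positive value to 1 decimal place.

1.7%

Ratio = 3.03 / 1.49 ≈ 2.0336.
Ideal 2:1 = 2.0000. |2.0336 − 2.0000| / 2.0000 ≈ 1.68% → 1.7%.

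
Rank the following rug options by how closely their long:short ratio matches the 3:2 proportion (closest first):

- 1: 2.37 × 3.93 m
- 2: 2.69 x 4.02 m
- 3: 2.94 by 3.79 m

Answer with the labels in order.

2, 1, 3

Ratios: 1 = 3.93 / 2.37 ≈ 1.658; 2 = 4.02 / 2.69 ≈ 1.494; 3 = 3.79 / 2.94 ≈ 1.289.
|Δ from 1.500|: 1 0.158; 2 0.006; 3 0.211.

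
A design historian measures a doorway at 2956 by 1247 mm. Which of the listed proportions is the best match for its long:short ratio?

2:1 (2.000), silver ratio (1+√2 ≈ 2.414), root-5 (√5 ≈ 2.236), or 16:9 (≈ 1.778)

silver ratio

2956/1247 ≈ 2.370. Nearest candidates are silver ratio (2.414, off by 0.044) and root-5 (2.236, off by 0.134).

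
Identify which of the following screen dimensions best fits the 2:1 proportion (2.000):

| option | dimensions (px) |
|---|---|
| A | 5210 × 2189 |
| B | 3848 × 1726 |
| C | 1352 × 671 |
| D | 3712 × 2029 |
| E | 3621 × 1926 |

C

Target 2:1 ≈ 2.000.
A: 2.380 (Δ0.380)  B: 2.229 (Δ0.229)  C: 2.015 (Δ0.015)  D: 1.829 (Δ0.171)  E: 1.880 (Δ0.120)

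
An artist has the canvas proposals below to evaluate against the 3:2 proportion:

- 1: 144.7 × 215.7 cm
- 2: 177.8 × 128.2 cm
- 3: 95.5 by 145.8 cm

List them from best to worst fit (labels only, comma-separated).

1, 3, 2

1: 215.7/144.7 ≈ 1.491 → |1.491 − 1.500| = 0.009
2: 177.8/128.2 ≈ 1.387 → |1.387 − 1.500| = 0.113
3: 145.8/95.5 ≈ 1.527 → |1.527 − 1.500| = 0.027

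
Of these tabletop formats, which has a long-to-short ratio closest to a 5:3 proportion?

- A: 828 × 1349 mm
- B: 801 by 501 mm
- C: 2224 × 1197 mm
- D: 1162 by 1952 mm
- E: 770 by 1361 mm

D

Target 5:3 ≈ 1.667.
A: 1.629 (Δ0.038)  B: 1.599 (Δ0.068)  C: 1.858 (Δ0.191)  D: 1.680 (Δ0.013)  E: 1.768 (Δ0.101)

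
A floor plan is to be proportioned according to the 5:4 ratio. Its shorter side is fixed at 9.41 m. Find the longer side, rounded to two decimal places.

5:4 = 1.25000.
Longer side = 9.41 × 1.25000 ≈ 11.7625 → 11.76 m.

11.76 m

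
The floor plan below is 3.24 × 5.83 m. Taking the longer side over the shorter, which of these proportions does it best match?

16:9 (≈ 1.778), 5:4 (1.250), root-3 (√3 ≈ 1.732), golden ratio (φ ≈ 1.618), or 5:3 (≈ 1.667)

16:9

5.83/3.24 ≈ 1.799. Nearest candidates are 16:9 (1.778, off by 0.021) and root-3 (1.732, off by 0.067).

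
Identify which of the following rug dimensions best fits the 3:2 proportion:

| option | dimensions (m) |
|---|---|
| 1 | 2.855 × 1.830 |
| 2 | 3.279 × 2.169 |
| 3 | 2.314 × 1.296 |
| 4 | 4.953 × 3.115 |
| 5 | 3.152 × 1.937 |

2

Ratios (long/short): 1 ≈ 1.560; 2 ≈ 1.512; 3 ≈ 1.785; 4 ≈ 1.590; 5 ≈ 1.627.
3:2 ≈ 1.500; option 2 is nearest (Δ 0.012).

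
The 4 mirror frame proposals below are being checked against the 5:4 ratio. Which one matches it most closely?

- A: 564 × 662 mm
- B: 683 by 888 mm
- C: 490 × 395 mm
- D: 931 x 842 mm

Ratios (long/short): A ≈ 1.174; B ≈ 1.300; C ≈ 1.241; D ≈ 1.106.
5:4 ≈ 1.250; option C is nearest (Δ 0.009).

C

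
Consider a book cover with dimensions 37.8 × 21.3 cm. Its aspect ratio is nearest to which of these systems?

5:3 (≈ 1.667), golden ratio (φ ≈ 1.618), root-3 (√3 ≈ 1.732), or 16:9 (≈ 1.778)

16:9

37.8/21.3 ≈ 1.775. Nearest candidates are 16:9 (1.778, off by 0.003) and root-3 (1.732, off by 0.043).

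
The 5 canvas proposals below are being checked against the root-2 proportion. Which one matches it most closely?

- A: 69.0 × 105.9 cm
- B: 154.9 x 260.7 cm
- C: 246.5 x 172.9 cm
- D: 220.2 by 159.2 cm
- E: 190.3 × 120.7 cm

Ratios (long/short): A ≈ 1.535; B ≈ 1.683; C ≈ 1.426; D ≈ 1.383; E ≈ 1.577.
root-2 ≈ 1.414; option C is nearest (Δ 0.012).

C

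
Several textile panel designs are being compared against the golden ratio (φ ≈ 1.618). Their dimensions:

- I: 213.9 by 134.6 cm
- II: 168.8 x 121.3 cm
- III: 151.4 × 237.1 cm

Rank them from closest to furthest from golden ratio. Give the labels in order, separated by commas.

I: 213.9/134.6 ≈ 1.589 → |1.589 − 1.618| = 0.029
II: 168.8/121.3 ≈ 1.392 → |1.392 − 1.618| = 0.226
III: 237.1/151.4 ≈ 1.566 → |1.566 − 1.618| = 0.052

I, III, II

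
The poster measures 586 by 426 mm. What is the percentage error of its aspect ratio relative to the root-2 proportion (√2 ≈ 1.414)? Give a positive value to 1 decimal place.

Ratio = 586 / 426 ≈ 1.3756.
Ideal root-2 ≈ 1.4142. |1.3756 − 1.4142| / 1.4142 ≈ 2.73% → 2.7%.

2.7%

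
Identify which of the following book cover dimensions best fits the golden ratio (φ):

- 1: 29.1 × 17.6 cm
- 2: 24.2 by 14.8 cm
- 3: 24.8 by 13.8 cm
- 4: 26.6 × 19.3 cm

Ratios (long/short): 1 ≈ 1.653; 2 ≈ 1.635; 3 ≈ 1.797; 4 ≈ 1.378.
golden ratio ≈ 1.618; option 2 is nearest (Δ 0.017).

2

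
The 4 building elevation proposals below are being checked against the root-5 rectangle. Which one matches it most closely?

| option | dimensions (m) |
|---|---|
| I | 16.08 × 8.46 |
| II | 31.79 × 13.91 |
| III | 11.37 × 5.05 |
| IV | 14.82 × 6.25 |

III

Ratios (long/short): I ≈ 1.901; II ≈ 2.285; III ≈ 2.251; IV ≈ 2.371.
root-5 ≈ 2.236; option III is nearest (Δ 0.015).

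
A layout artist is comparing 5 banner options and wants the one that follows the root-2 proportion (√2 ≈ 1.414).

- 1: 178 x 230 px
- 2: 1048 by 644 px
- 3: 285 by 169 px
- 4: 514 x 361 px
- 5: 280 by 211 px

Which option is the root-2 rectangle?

4

Ratios (long/short): 1 ≈ 1.292; 2 ≈ 1.627; 3 ≈ 1.686; 4 ≈ 1.424; 5 ≈ 1.327.
root-2 ≈ 1.414; option 4 is nearest (Δ 0.010).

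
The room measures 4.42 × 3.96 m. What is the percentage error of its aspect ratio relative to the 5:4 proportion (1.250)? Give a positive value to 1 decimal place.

10.7%

Ratio = 4.42 / 3.96 ≈ 1.1162.
Ideal 5:4 = 1.2500. |1.1162 − 1.2500| / 1.2500 ≈ 10.70% → 10.7%.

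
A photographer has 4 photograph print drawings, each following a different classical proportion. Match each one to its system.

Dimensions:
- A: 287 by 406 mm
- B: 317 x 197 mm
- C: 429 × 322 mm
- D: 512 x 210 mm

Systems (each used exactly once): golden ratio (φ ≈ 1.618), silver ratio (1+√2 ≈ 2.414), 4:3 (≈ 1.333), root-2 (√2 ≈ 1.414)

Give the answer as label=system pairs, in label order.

A = 406/287 ≈ 1.415 → root-2 (1.414)
B = 317/197 ≈ 1.609 → golden ratio (1.618)
C = 429/322 ≈ 1.332 → 4:3 (1.333)
D = 512/210 ≈ 2.438 → silver ratio (2.414)

A=root-2, B=golden ratio, C=4:3, D=silver ratio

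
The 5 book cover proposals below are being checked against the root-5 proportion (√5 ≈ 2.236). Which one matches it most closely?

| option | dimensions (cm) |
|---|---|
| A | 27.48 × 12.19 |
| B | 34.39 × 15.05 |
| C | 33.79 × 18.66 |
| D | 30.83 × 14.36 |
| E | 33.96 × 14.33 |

A

Ratios (long/short): A ≈ 2.254; B ≈ 2.285; C ≈ 1.811; D ≈ 2.147; E ≈ 2.370.
root-5 ≈ 2.236; option A is nearest (Δ 0.018).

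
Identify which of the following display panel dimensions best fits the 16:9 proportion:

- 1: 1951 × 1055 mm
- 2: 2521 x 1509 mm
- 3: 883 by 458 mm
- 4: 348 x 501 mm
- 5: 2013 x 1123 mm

Target 16:9 ≈ 1.778.
1: 1.849 (Δ0.071)  2: 1.671 (Δ0.107)  3: 1.928 (Δ0.150)  4: 1.440 (Δ0.338)  5: 1.793 (Δ0.015)

5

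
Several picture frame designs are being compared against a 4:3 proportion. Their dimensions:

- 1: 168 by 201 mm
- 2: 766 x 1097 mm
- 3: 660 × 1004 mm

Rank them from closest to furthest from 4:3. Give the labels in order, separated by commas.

2, 1, 3

Ratios: 1 = 201 / 168 ≈ 1.196; 2 = 1097 / 766 ≈ 1.432; 3 = 1004 / 660 ≈ 1.521.
|Δ from 1.333|: 1 0.137; 2 0.099; 3 0.188.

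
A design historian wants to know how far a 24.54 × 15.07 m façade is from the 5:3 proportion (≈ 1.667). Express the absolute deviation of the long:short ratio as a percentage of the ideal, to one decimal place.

Ratio = 24.54 / 15.07 ≈ 1.6284.
Ideal 5:3 ≈ 1.6667. |1.6284 − 1.6667| / 1.6667 ≈ 2.30% → 2.3%.

2.3%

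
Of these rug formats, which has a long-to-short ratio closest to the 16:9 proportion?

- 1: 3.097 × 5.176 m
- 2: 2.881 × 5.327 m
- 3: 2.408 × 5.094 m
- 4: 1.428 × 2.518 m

Target 16:9 ≈ 1.778.
1: 1.671 (Δ0.107)  2: 1.849 (Δ0.071)  3: 2.115 (Δ0.337)  4: 1.763 (Δ0.015)

4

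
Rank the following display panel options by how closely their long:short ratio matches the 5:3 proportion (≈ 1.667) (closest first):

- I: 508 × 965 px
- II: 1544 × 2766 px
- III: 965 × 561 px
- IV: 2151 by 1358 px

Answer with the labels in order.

I: 965/508 ≈ 1.900 → |1.900 − 1.667| = 0.233
II: 2766/1544 ≈ 1.791 → |1.791 − 1.667| = 0.124
III: 965/561 ≈ 1.720 → |1.720 − 1.667| = 0.053
IV: 2151/1358 ≈ 1.584 → |1.584 − 1.667| = 0.083

III, IV, II, I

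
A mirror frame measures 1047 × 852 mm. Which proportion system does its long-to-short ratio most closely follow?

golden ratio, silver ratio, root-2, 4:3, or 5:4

5:4

Ratio = 1047 / 852 ≈ 1.229.
Distances: golden ratio 1.618 (Δ 0.389); silver ratio 2.414 (Δ 1.185); root-2 1.414 (Δ 0.185); 4:3 1.333 (Δ 0.104); 5:4 1.250 (Δ 0.021).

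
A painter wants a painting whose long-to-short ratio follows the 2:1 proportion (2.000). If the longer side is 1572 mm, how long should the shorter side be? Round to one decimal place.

2:1 = 2.00000.
Shorter side = 1572 ÷ 2.00000 ≈ 786.000 → 786.0 mm.

786.0 mm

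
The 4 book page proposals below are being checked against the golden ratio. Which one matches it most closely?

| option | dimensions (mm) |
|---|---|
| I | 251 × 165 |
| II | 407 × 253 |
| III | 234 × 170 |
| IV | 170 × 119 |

Ratios (long/short): I ≈ 1.521; II ≈ 1.609; III ≈ 1.376; IV ≈ 1.429.
golden ratio ≈ 1.618; option II is nearest (Δ 0.009).

II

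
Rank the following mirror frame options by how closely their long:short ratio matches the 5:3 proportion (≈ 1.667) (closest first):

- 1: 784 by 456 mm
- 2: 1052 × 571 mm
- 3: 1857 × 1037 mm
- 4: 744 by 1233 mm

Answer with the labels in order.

4, 1, 3, 2

Ratios: 1 = 784 / 456 ≈ 1.719; 2 = 1052 / 571 ≈ 1.842; 3 = 1857 / 1037 ≈ 1.791; 4 = 1233 / 744 ≈ 1.657.
|Δ from 1.667|: 1 0.052; 2 0.175; 3 0.124; 4 0.010.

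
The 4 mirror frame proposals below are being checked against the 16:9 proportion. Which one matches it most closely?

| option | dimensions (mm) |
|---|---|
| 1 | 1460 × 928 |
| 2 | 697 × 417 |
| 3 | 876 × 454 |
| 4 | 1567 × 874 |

4

Ratios (long/short): 1 ≈ 1.573; 2 ≈ 1.671; 3 ≈ 1.930; 4 ≈ 1.793.
16:9 ≈ 1.778; option 4 is nearest (Δ 0.015).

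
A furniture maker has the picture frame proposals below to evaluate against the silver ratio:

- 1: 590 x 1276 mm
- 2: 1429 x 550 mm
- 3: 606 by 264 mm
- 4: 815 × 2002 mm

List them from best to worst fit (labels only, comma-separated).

Ratios: 1 = 1276 / 590 ≈ 2.163; 2 = 1429 / 550 ≈ 2.598; 3 = 606 / 264 ≈ 2.295; 4 = 2002 / 815 ≈ 2.456.
|Δ from 2.414|: 1 0.251; 2 0.184; 3 0.119; 4 0.042.

4, 3, 2, 1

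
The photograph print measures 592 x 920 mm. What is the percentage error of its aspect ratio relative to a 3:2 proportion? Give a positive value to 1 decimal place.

3.6%

Ratio = 920 / 592 ≈ 1.5541.
Ideal 3:2 = 1.5000. |1.5541 − 1.5000| / 1.5000 ≈ 3.61% → 3.6%.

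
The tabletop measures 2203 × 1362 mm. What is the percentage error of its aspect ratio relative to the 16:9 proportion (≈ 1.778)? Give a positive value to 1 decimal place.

9.0%

Ratio = 2203 / 1362 ≈ 1.6175.
Ideal 16:9 ≈ 1.7778. |1.6175 − 1.7778| / 1.7778 ≈ 9.02% → 9.0%.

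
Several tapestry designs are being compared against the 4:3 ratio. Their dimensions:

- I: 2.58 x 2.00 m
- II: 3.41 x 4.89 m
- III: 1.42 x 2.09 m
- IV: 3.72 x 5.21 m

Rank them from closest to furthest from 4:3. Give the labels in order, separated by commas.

I, IV, II, III

I: 2.58/2.00 ≈ 1.290 → |1.290 − 1.333| = 0.043
II: 4.89/3.41 ≈ 1.434 → |1.434 − 1.333| = 0.101
III: 2.09/1.42 ≈ 1.472 → |1.472 − 1.333| = 0.139
IV: 5.21/3.72 ≈ 1.401 → |1.401 − 1.333| = 0.068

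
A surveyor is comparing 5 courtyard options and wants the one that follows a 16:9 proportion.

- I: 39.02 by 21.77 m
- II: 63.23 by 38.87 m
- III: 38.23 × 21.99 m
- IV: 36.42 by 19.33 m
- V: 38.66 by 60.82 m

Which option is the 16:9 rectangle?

I

Target 16:9 ≈ 1.778.
I: 1.792 (Δ0.014)  II: 1.627 (Δ0.151)  III: 1.739 (Δ0.039)  IV: 1.884 (Δ0.106)  V: 1.573 (Δ0.205)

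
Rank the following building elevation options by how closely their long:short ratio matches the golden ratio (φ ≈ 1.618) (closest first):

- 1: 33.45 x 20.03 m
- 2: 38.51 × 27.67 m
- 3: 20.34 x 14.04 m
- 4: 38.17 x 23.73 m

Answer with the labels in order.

4, 1, 3, 2

1: 33.45/20.03 ≈ 1.670 → |1.670 − 1.618| = 0.052
2: 38.51/27.67 ≈ 1.392 → |1.392 − 1.618| = 0.226
3: 20.34/14.04 ≈ 1.449 → |1.449 − 1.618| = 0.169
4: 38.17/23.73 ≈ 1.609 → |1.609 − 1.618| = 0.009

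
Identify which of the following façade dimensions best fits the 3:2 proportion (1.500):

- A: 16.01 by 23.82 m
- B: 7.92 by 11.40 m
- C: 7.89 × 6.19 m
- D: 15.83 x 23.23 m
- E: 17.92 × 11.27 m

A

Ratios (long/short): A ≈ 1.488; B ≈ 1.439; C ≈ 1.275; D ≈ 1.467; E ≈ 1.590.
3:2 ≈ 1.500; option A is nearest (Δ 0.012).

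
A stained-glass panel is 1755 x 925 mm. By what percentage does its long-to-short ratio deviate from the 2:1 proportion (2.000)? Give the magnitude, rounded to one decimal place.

Ratio = 1755 / 925 ≈ 1.8973.
Ideal 2:1 = 2.0000. |1.8973 − 2.0000| / 2.0000 ≈ 5.14% → 5.1%.

5.1%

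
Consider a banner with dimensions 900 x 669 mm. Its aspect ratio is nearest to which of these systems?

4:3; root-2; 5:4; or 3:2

Ratio = 900 / 669 ≈ 1.345.
Distances: 4:3 1.333 (Δ 0.012); root-2 1.414 (Δ 0.069); 5:4 1.250 (Δ 0.095); 3:2 1.500 (Δ 0.155).

4:3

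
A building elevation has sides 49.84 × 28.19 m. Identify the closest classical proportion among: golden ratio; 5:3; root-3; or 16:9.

16:9

49.84/28.19 ≈ 1.768. Nearest candidates are 16:9 (1.778, off by 0.010) and root-3 (1.732, off by 0.036).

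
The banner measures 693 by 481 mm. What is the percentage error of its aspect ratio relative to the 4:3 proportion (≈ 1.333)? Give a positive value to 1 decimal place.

8.1%

Ratio = 693 / 481 ≈ 1.4407.
Ideal 4:3 ≈ 1.3333. |1.4407 − 1.3333| / 1.3333 ≈ 8.06% → 8.1%.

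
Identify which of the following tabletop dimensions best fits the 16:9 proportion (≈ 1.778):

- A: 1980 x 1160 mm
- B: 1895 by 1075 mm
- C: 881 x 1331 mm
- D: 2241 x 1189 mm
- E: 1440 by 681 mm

Target 16:9 ≈ 1.778.
A: 1.707 (Δ0.071)  B: 1.763 (Δ0.015)  C: 1.511 (Δ0.267)  D: 1.885 (Δ0.107)  E: 2.115 (Δ0.337)

B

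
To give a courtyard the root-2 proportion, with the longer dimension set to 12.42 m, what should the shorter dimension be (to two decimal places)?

8.78 m

root-2 ≈ 1.41421.
Shorter side = 12.42 ÷ 1.41421 ≈ 8.7823 → 8.78 m.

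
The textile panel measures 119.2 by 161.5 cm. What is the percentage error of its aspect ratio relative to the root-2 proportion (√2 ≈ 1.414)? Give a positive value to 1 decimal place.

4.2%

Ratio = 161.5 / 119.2 ≈ 1.3549.
Ideal root-2 ≈ 1.4142. |1.3549 − 1.4142| / 1.4142 ≈ 4.19% → 4.2%.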